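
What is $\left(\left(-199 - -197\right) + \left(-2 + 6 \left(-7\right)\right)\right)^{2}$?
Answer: $2116$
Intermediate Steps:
$\left(\left(-199 - -197\right) + \left(-2 + 6 \left(-7\right)\right)\right)^{2} = \left(\left(-199 + 197\right) - 44\right)^{2} = \left(-2 - 44\right)^{2} = \left(-46\right)^{2} = 2116$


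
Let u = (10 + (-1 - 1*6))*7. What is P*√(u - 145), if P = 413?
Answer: 826*I*√31 ≈ 4599.0*I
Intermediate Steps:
u = 21 (u = (10 + (-1 - 6))*7 = (10 - 7)*7 = 3*7 = 21)
P*√(u - 145) = 413*√(21 - 145) = 413*√(-124) = 413*(2*I*√31) = 826*I*√31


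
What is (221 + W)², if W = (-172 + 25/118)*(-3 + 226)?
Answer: 20199226866025/13924 ≈ 1.4507e+9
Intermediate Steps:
W = -4520433/118 (W = (-172 + 25*(1/118))*223 = (-172 + 25/118)*223 = -20271/118*223 = -4520433/118 ≈ -38309.)
(221 + W)² = (221 - 4520433/118)² = (-4494355/118)² = 20199226866025/13924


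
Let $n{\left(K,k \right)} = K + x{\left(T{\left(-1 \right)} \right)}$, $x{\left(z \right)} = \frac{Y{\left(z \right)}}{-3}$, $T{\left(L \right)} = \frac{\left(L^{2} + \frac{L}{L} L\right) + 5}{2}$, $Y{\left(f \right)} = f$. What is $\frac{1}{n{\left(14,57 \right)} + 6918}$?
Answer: $\frac{6}{41587} \approx 0.00014428$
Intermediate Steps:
$T{\left(L \right)} = \frac{5}{2} + \frac{L}{2} + \frac{L^{2}}{2}$ ($T{\left(L \right)} = \left(\left(L^{2} + 1 L\right) + 5\right) \frac{1}{2} = \left(\left(L^{2} + L\right) + 5\right) \frac{1}{2} = \left(\left(L + L^{2}\right) + 5\right) \frac{1}{2} = \left(5 + L + L^{2}\right) \frac{1}{2} = \frac{5}{2} + \frac{L}{2} + \frac{L^{2}}{2}$)
$x{\left(z \right)} = - \frac{z}{3}$ ($x{\left(z \right)} = \frac{z}{-3} = z \left(- \frac{1}{3}\right) = - \frac{z}{3}$)
$n{\left(K,k \right)} = - \frac{5}{6} + K$ ($n{\left(K,k \right)} = K - \frac{\frac{5}{2} + \frac{1}{2} \left(-1\right) + \frac{\left(-1\right)^{2}}{2}}{3} = K - \frac{\frac{5}{2} - \frac{1}{2} + \frac{1}{2} \cdot 1}{3} = K - \frac{\frac{5}{2} - \frac{1}{2} + \frac{1}{2}}{3} = K - \frac{5}{6} = - \frac{5}{6} + K$)
$\frac{1}{n{\left(14,57 \right)} + 6918} = \frac{1}{\left(- \frac{5}{6} + 14\right) + 6918} = \frac{1}{\frac{79}{6} + 6918} = \frac{1}{\frac{41587}{6}} = \frac{6}{41587}$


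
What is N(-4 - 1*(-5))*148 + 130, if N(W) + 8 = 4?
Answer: -462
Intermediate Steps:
N(W) = -4 (N(W) = -8 + 4 = -4)
N(-4 - 1*(-5))*148 + 130 = -4*148 + 130 = -592 + 130 = -462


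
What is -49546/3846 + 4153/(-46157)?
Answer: -1151433580/88759911 ≈ -12.972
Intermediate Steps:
-49546/3846 + 4153/(-46157) = -49546*1/3846 + 4153*(-1/46157) = -24773/1923 - 4153/46157 = -1151433580/88759911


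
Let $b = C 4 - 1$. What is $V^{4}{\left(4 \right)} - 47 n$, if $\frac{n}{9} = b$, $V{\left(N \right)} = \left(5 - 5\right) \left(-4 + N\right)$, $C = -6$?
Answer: $10575$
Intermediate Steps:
$V{\left(N \right)} = 0$ ($V{\left(N \right)} = 0 \left(-4 + N\right) = 0$)
$b = -25$ ($b = \left(-6\right) 4 - 1 = -24 - 1 = -25$)
$n = -225$ ($n = 9 \left(-25\right) = -225$)
$V^{4}{\left(4 \right)} - 47 n = 0^{4} - -10575 = 0 + 10575 = 10575$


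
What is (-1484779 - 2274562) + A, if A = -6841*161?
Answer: -4860742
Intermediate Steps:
A = -1101401
(-1484779 - 2274562) + A = (-1484779 - 2274562) - 1101401 = -3759341 - 1101401 = -4860742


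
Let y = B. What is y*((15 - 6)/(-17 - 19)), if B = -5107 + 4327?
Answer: 195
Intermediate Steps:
B = -780
y = -780
y*((15 - 6)/(-17 - 19)) = -780*(15 - 6)/(-17 - 19) = -7020/(-36) = -7020*(-1)/36 = -780*(-¼) = 195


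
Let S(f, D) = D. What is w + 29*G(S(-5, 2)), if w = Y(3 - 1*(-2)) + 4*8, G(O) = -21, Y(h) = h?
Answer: -572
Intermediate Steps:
w = 37 (w = (3 - 1*(-2)) + 4*8 = (3 + 2) + 32 = 5 + 32 = 37)
w + 29*G(S(-5, 2)) = 37 + 29*(-21) = 37 - 609 = -572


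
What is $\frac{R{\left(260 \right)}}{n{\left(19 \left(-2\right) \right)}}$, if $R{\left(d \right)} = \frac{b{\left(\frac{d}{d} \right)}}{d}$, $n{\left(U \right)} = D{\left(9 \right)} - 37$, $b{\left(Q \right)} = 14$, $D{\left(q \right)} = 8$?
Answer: $- \frac{7}{3770} \approx -0.0018568$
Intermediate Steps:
$n{\left(U \right)} = -29$ ($n{\left(U \right)} = 8 - 37 = -29$)
$R{\left(d \right)} = \frac{14}{d}$
$\frac{R{\left(260 \right)}}{n{\left(19 \left(-2\right) \right)}} = \frac{14 \cdot \frac{1}{260}}{-29} = 14 \cdot \frac{1}{260} \left(- \frac{1}{29}\right) = \frac{7}{130} \left(- \frac{1}{29}\right) = - \frac{7}{3770}$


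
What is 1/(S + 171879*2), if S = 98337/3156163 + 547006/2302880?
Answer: 3634132324720/1249263036130302029 ≈ 2.9090e-6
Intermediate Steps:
S = 976449204269/3634132324720 (S = 98337*(1/3156163) + 547006*(1/2302880) = 98337/3156163 + 273503/1151440 = 976449204269/3634132324720 ≈ 0.26869)
1/(S + 171879*2) = 1/(976449204269/3634132324720 + 171879*2) = 1/(976449204269/3634132324720 + 343758) = 1/(1249263036130302029/3634132324720) = 3634132324720/1249263036130302029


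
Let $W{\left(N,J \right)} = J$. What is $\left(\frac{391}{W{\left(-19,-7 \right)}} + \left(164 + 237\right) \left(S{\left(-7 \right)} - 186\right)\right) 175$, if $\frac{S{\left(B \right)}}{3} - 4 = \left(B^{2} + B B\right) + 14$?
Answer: $11358575$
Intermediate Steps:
$S{\left(B \right)} = 54 + 6 B^{2}$ ($S{\left(B \right)} = 12 + 3 \left(\left(B^{2} + B B\right) + 14\right) = 12 + 3 \left(\left(B^{2} + B^{2}\right) + 14\right) = 12 + 3 \left(2 B^{2} + 14\right) = 12 + 3 \left(14 + 2 B^{2}\right) = 12 + \left(42 + 6 B^{2}\right) = 54 + 6 B^{2}$)
$\left(\frac{391}{W{\left(-19,-7 \right)}} + \left(164 + 237\right) \left(S{\left(-7 \right)} - 186\right)\right) 175 = \left(\frac{391}{-7} + \left(164 + 237\right) \left(\left(54 + 6 \left(-7\right)^{2}\right) - 186\right)\right) 175 = \left(391 \left(- \frac{1}{7}\right) + 401 \left(\left(54 + 6 \cdot 49\right) - 186\right)\right) 175 = \left(- \frac{391}{7} + 401 \left(\left(54 + 294\right) - 186\right)\right) 175 = \left(- \frac{391}{7} + 401 \left(348 - 186\right)\right) 175 = \left(- \frac{391}{7} + 401 \cdot 162\right) 175 = \left(- \frac{391}{7} + 64962\right) 175 = \frac{454343}{7} \cdot 175 = 11358575$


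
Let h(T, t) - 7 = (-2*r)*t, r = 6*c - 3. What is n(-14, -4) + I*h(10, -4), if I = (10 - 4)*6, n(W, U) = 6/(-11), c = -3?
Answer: -63762/11 ≈ -5796.5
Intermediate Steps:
r = -21 (r = 6*(-3) - 3 = -18 - 3 = -21)
h(T, t) = 7 + 42*t (h(T, t) = 7 + (-2*(-21))*t = 7 + 42*t)
n(W, U) = -6/11 (n(W, U) = 6*(-1/11) = -6/11)
I = 36 (I = 6*6 = 36)
n(-14, -4) + I*h(10, -4) = -6/11 + 36*(7 + 42*(-4)) = -6/11 + 36*(7 - 168) = -6/11 + 36*(-161) = -6/11 - 5796 = -63762/11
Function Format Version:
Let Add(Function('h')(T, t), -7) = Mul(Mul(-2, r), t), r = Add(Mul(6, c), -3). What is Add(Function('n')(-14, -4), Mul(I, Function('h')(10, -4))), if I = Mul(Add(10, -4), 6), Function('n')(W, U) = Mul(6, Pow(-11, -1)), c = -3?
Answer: Rational(-63762, 11) ≈ -5796.5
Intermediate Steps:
r = -21 (r = Add(Mul(6, -3), -3) = Add(-18, -3) = -21)
Function('h')(T, t) = Add(7, Mul(42, t)) (Function('h')(T, t) = Add(7, Mul(Mul(-2, -21), t)) = Add(7, Mul(42, t)))
Function('n')(W, U) = Rational(-6, 11) (Function('n')(W, U) = Mul(6, Rational(-1, 11)) = Rational(-6, 11))
I = 36 (I = Mul(6, 6) = 36)
Add(Function('n')(-14, -4), Mul(I, Function('h')(10, -4))) = Add(Rational(-6, 11), Mul(36, Add(7, Mul(42, -4)))) = Add(Rational(-6, 11), Mul(36, Add(7, -168))) = Add(Rational(-6, 11), Mul(36, -161)) = Add(Rational(-6, 11), -5796) = Rational(-63762, 11)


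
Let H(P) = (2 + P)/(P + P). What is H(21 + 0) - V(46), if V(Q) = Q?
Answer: -1909/42 ≈ -45.452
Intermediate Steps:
H(P) = (2 + P)/(2*P) (H(P) = (2 + P)/((2*P)) = (2 + P)*(1/(2*P)) = (2 + P)/(2*P))
H(21 + 0) - V(46) = (2 + (21 + 0))/(2*(21 + 0)) - 1*46 = (½)*(2 + 21)/21 - 46 = (½)*(1/21)*23 - 46 = 23/42 - 46 = -1909/42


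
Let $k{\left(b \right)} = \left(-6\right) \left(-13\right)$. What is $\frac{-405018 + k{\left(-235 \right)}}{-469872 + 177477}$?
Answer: $\frac{26996}{19493} \approx 1.3849$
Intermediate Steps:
$k{\left(b \right)} = 78$
$\frac{-405018 + k{\left(-235 \right)}}{-469872 + 177477} = \frac{-405018 + 78}{-469872 + 177477} = - \frac{404940}{-292395} = \left(-404940\right) \left(- \frac{1}{292395}\right) = \frac{26996}{19493}$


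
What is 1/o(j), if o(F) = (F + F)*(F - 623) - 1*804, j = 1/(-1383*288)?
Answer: -79323038208/63775474575839 ≈ -0.0012438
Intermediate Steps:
j = -1/398304 (j = -1/1383*1/288 = -1/398304 ≈ -2.5106e-6)
o(F) = -804 + 2*F*(-623 + F) (o(F) = (2*F)*(-623 + F) - 804 = 2*F*(-623 + F) - 804 = -804 + 2*F*(-623 + F))
1/o(j) = 1/(-804 - 1246*(-1/398304) + 2*(-1/398304)²) = 1/(-804 + 623/199152 + 2*(1/158646076416)) = 1/(-804 + 623/199152 + 1/79323038208) = 1/(-63775474575839/79323038208) = -79323038208/63775474575839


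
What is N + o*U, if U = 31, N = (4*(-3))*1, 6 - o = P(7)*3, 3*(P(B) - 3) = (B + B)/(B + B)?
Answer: -136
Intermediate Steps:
P(B) = 10/3 (P(B) = 3 + ((B + B)/(B + B))/3 = 3 + ((2*B)/((2*B)))/3 = 3 + ((2*B)*(1/(2*B)))/3 = 3 + (⅓)*1 = 3 + ⅓ = 10/3)
o = -4 (o = 6 - 10*3/3 = 6 - 1*10 = 6 - 10 = -4)
N = -12 (N = -12*1 = -12)
N + o*U = -12 - 4*31 = -12 - 124 = -136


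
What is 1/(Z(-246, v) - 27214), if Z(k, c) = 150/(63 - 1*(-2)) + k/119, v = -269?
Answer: -1547/42099686 ≈ -3.6746e-5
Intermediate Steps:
Z(k, c) = 30/13 + k/119 (Z(k, c) = 150/(63 + 2) + k*(1/119) = 150/65 + k/119 = 150*(1/65) + k/119 = 30/13 + k/119)
1/(Z(-246, v) - 27214) = 1/((30/13 + (1/119)*(-246)) - 27214) = 1/((30/13 - 246/119) - 27214) = 1/(372/1547 - 27214) = 1/(-42099686/1547) = -1547/42099686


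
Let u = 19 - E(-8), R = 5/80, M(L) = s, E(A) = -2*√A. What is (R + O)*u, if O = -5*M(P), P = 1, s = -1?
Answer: 1539/16 + 81*I*√2/4 ≈ 96.188 + 28.638*I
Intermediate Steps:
M(L) = -1
O = 5 (O = -5*(-1) = 5)
R = 1/16 (R = 5*(1/80) = 1/16 ≈ 0.062500)
u = 19 + 4*I*√2 (u = 19 - (-2)*√(-8) = 19 - (-2)*2*I*√2 = 19 - (-4)*I*√2 = 19 + 4*I*√2 ≈ 19.0 + 5.6569*I)
(R + O)*u = (1/16 + 5)*(19 + 4*I*√2) = 81*(19 + 4*I*√2)/16 = 1539/16 + 81*I*√2/4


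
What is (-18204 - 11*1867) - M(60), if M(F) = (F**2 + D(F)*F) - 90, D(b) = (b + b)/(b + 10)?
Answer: -296477/7 ≈ -42354.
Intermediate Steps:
D(b) = 2*b/(10 + b) (D(b) = (2*b)/(10 + b) = 2*b/(10 + b))
M(F) = -90 + F**2 + 2*F**2/(10 + F) (M(F) = (F**2 + (2*F/(10 + F))*F) - 90 = (F**2 + 2*F**2/(10 + F)) - 90 = -90 + F**2 + 2*F**2/(10 + F))
(-18204 - 11*1867) - M(60) = (-18204 - 11*1867) - (2*60**2 + (-90 + 60**2)*(10 + 60))/(10 + 60) = (-18204 - 1*20537) - (2*3600 + (-90 + 3600)*70)/70 = (-18204 - 20537) - (7200 + 3510*70)/70 = -38741 - (7200 + 245700)/70 = -38741 - 252900/70 = -38741 - 1*25290/7 = -38741 - 25290/7 = -296477/7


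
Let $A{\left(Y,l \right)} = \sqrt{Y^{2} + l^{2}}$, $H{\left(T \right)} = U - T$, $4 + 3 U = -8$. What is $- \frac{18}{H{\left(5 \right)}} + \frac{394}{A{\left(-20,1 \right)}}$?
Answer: $2 + \frac{394 \sqrt{401}}{401} \approx 21.675$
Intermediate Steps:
$U = -4$ ($U = - \frac{4}{3} + \frac{1}{3} \left(-8\right) = - \frac{4}{3} - \frac{8}{3} = -4$)
$H{\left(T \right)} = -4 - T$
$- \frac{18}{H{\left(5 \right)}} + \frac{394}{A{\left(-20,1 \right)}} = - \frac{18}{-4 - 5} + \frac{394}{\sqrt{\left(-20\right)^{2} + 1^{2}}} = - \frac{18}{-4 - 5} + \frac{394}{\sqrt{400 + 1}} = - \frac{18}{-9} + \frac{394}{\sqrt{401}} = \left(-18\right) \left(- \frac{1}{9}\right) + 394 \frac{\sqrt{401}}{401} = 2 + \frac{394 \sqrt{401}}{401}$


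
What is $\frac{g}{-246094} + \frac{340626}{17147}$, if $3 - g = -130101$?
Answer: $\frac{3138273906}{162298993} \approx 19.336$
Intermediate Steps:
$g = 130104$ ($g = 3 - -130101 = 3 + 130101 = 130104$)
$\frac{g}{-246094} + \frac{340626}{17147} = \frac{130104}{-246094} + \frac{340626}{17147} = 130104 \left(- \frac{1}{246094}\right) + 340626 \cdot \frac{1}{17147} = - \frac{65052}{123047} + \frac{26202}{1319} = \frac{3138273906}{162298993}$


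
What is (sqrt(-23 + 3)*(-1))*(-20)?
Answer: 40*I*sqrt(5) ≈ 89.443*I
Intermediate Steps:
(sqrt(-23 + 3)*(-1))*(-20) = (sqrt(-20)*(-1))*(-20) = ((2*I*sqrt(5))*(-1))*(-20) = -2*I*sqrt(5)*(-20) = 40*I*sqrt(5)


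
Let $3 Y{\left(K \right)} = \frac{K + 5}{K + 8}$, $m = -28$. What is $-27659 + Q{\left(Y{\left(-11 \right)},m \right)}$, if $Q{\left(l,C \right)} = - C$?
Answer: $-27631$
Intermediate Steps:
$Y{\left(K \right)} = \frac{5 + K}{3 \left(8 + K\right)}$ ($Y{\left(K \right)} = \frac{\left(K + 5\right) \frac{1}{K + 8}}{3} = \frac{\left(5 + K\right) \frac{1}{8 + K}}{3} = \frac{\frac{1}{8 + K} \left(5 + K\right)}{3} = \frac{5 + K}{3 \left(8 + K\right)}$)
$-27659 + Q{\left(Y{\left(-11 \right)},m \right)} = -27659 - -28 = -27659 + 28 = -27631$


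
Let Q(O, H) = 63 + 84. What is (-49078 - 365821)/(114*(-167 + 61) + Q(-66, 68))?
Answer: 414899/11937 ≈ 34.757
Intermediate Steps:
Q(O, H) = 147
(-49078 - 365821)/(114*(-167 + 61) + Q(-66, 68)) = (-49078 - 365821)/(114*(-167 + 61) + 147) = -414899/(114*(-106) + 147) = -414899/(-12084 + 147) = -414899/(-11937) = -414899*(-1/11937) = 414899/11937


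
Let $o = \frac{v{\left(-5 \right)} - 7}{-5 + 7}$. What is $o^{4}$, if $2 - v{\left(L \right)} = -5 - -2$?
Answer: $1$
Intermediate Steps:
$v{\left(L \right)} = 5$ ($v{\left(L \right)} = 2 - \left(-5 - -2\right) = 2 - \left(-5 + 2\right) = 2 - -3 = 2 + 3 = 5$)
$o = -1$ ($o = \frac{5 - 7}{-5 + 7} = - \frac{2}{2} = \left(-2\right) \frac{1}{2} = -1$)
$o^{4} = \left(-1\right)^{4} = 1$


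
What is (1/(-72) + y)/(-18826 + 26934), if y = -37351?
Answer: -2689273/583776 ≈ -4.6067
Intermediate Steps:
(1/(-72) + y)/(-18826 + 26934) = (1/(-72) - 37351)/(-18826 + 26934) = (-1/72 - 37351)/8108 = -2689273/72*1/8108 = -2689273/583776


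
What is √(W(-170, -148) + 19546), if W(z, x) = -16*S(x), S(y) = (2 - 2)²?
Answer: √19546 ≈ 139.81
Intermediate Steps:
S(y) = 0 (S(y) = 0² = 0)
W(z, x) = 0 (W(z, x) = -16*0 = 0)
√(W(-170, -148) + 19546) = √(0 + 19546) = √19546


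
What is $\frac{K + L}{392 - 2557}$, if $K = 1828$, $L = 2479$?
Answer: $- \frac{4307}{2165} \approx -1.9894$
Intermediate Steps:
$\frac{K + L}{392 - 2557} = \frac{1828 + 2479}{392 - 2557} = \frac{4307}{-2165} = 4307 \left(- \frac{1}{2165}\right) = - \frac{4307}{2165}$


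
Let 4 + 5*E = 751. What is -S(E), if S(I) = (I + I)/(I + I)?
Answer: -1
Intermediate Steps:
E = 747/5 (E = -4/5 + (1/5)*751 = -4/5 + 751/5 = 747/5 ≈ 149.40)
S(I) = 1 (S(I) = (2*I)/((2*I)) = (2*I)*(1/(2*I)) = 1)
-S(E) = -1*1 = -1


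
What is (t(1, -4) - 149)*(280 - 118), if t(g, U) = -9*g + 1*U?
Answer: -26244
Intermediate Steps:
t(g, U) = U - 9*g (t(g, U) = -9*g + U = U - 9*g)
(t(1, -4) - 149)*(280 - 118) = ((-4 - 9*1) - 149)*(280 - 118) = ((-4 - 9) - 149)*162 = (-13 - 149)*162 = -162*162 = -26244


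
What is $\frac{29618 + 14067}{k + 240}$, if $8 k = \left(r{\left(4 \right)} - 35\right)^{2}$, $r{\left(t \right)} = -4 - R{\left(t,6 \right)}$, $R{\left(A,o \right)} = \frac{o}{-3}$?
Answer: $\frac{349480}{3289} \approx 106.26$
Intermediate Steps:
$R{\left(A,o \right)} = - \frac{o}{3}$ ($R{\left(A,o \right)} = o \left(- \frac{1}{3}\right) = - \frac{o}{3}$)
$r{\left(t \right)} = -2$ ($r{\left(t \right)} = -4 - \left(- \frac{1}{3}\right) 6 = -4 - -2 = -4 + 2 = -2$)
$k = \frac{1369}{8}$ ($k = \frac{\left(-2 - 35\right)^{2}}{8} = \frac{\left(-37\right)^{2}}{8} = \frac{1}{8} \cdot 1369 = \frac{1369}{8} \approx 171.13$)
$\frac{29618 + 14067}{k + 240} = \frac{29618 + 14067}{\frac{1369}{8} + 240} = \frac{43685}{\frac{3289}{8}} = 43685 \cdot \frac{8}{3289} = \frac{349480}{3289}$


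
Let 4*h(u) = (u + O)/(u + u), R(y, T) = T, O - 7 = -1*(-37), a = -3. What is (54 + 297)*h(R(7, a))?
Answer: -4797/8 ≈ -599.63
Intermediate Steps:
O = 44 (O = 7 - 1*(-37) = 7 + 37 = 44)
h(u) = (44 + u)/(8*u) (h(u) = ((u + 44)/(u + u))/4 = ((44 + u)/((2*u)))/4 = ((44 + u)*(1/(2*u)))/4 = ((44 + u)/(2*u))/4 = (44 + u)/(8*u))
(54 + 297)*h(R(7, a)) = (54 + 297)*((⅛)*(44 - 3)/(-3)) = 351*((⅛)*(-⅓)*41) = 351*(-41/24) = -4797/8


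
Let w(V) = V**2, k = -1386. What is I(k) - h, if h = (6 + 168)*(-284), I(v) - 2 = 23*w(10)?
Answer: 51718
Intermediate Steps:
I(v) = 2302 (I(v) = 2 + 23*10**2 = 2 + 23*100 = 2 + 2300 = 2302)
h = -49416 (h = 174*(-284) = -49416)
I(k) - h = 2302 - 1*(-49416) = 2302 + 49416 = 51718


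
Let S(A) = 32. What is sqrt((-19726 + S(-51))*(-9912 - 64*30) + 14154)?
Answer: 3*sqrt(25892618) ≈ 15265.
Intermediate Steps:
sqrt((-19726 + S(-51))*(-9912 - 64*30) + 14154) = sqrt((-19726 + 32)*(-9912 - 64*30) + 14154) = sqrt(-19694*(-9912 - 1920) + 14154) = sqrt(-19694*(-11832) + 14154) = sqrt(233019408 + 14154) = sqrt(233033562) = 3*sqrt(25892618)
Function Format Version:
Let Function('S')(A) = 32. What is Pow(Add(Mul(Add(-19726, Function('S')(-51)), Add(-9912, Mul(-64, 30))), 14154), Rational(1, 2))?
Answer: Mul(3, Pow(25892618, Rational(1, 2))) ≈ 15265.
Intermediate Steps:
Pow(Add(Mul(Add(-19726, Function('S')(-51)), Add(-9912, Mul(-64, 30))), 14154), Rational(1, 2)) = Pow(Add(Mul(Add(-19726, 32), Add(-9912, Mul(-64, 30))), 14154), Rational(1, 2)) = Pow(Add(Mul(-19694, Add(-9912, -1920)), 14154), Rational(1, 2)) = Pow(Add(Mul(-19694, -11832), 14154), Rational(1, 2)) = Pow(Add(233019408, 14154), Rational(1, 2)) = Pow(233033562, Rational(1, 2)) = Mul(3, Pow(25892618, Rational(1, 2)))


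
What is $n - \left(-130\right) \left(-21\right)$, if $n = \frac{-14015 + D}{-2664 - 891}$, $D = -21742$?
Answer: $- \frac{1074377}{395} \approx -2719.9$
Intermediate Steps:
$n = \frac{3973}{395}$ ($n = \frac{-14015 - 21742}{-2664 - 891} = - \frac{35757}{-3555} = \left(-35757\right) \left(- \frac{1}{3555}\right) = \frac{3973}{395} \approx 10.058$)
$n - \left(-130\right) \left(-21\right) = \frac{3973}{395} - \left(-130\right) \left(-21\right) = \frac{3973}{395} - 2730 = - \frac{1074377}{395}$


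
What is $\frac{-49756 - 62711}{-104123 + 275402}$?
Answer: $- \frac{37489}{57093} \approx -0.65663$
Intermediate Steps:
$\frac{-49756 - 62711}{-104123 + 275402} = - \frac{112467}{171279} = \left(-112467\right) \frac{1}{171279} = - \frac{37489}{57093}$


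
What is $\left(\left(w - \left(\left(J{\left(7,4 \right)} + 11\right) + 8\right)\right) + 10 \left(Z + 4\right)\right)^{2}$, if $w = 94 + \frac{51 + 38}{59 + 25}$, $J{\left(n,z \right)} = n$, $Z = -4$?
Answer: $\frac{33651601}{7056} \approx 4769.2$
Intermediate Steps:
$w = \frac{7985}{84}$ ($w = 94 + \frac{89}{84} = \frac{7985}{84} \approx 95.06$)
$\left(\left(w - \left(\left(J{\left(7,4 \right)} + 11\right) + 8\right)\right) + 10 \left(Z + 4\right)\right)^{2} = \left(\left(\frac{7985}{84} - \left(\left(7 + 11\right) + 8\right)\right) + 10 \left(-4 + 4\right)\right)^{2} = \left(\left(\frac{7985}{84} - \left(18 + 8\right)\right) + 10 \cdot 0\right)^{2} = \left(\left(\frac{7985}{84} - 26\right) + 0\right)^{2} = \left(\frac{5801}{84} + 0\right)^{2} = \left(\frac{5801}{84}\right)^{2} = \frac{33651601}{7056}$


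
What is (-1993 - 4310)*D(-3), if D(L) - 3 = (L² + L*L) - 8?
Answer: -81939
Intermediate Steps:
D(L) = -5 + 2*L² (D(L) = 3 + ((L² + L*L) - 8) = 3 + ((L² + L²) - 8) = 3 + (2*L² - 8) = 3 + (-8 + 2*L²) = -5 + 2*L²)
(-1993 - 4310)*D(-3) = (-1993 - 4310)*(-5 + 2*(-3)²) = -6303*(-5 + 2*9) = -6303*(-5 + 18) = -6303*13 = -81939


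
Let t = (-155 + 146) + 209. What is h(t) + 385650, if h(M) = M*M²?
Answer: 8385650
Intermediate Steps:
t = 200 (t = -9 + 209 = 200)
h(M) = M³
h(t) + 385650 = 200³ + 385650 = 8000000 + 385650 = 8385650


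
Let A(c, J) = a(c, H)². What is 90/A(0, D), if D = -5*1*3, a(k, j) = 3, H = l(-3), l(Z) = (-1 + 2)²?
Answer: 10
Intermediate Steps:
l(Z) = 1 (l(Z) = 1² = 1)
H = 1
D = -15 (D = -5*3 = -15)
A(c, J) = 9 (A(c, J) = 3² = 9)
90/A(0, D) = 90/9 = (⅑)*90 = 10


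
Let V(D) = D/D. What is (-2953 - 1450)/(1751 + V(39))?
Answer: -4403/1752 ≈ -2.5131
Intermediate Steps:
V(D) = 1
(-2953 - 1450)/(1751 + V(39)) = (-2953 - 1450)/(1751 + 1) = -4403/1752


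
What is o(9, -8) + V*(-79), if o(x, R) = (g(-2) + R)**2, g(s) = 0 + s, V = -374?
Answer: 29646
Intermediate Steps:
g(s) = s
o(x, R) = (-2 + R)**2
o(9, -8) + V*(-79) = (-2 - 8)**2 - 374*(-79) = (-10)**2 + 29546 = 100 + 29546 = 29646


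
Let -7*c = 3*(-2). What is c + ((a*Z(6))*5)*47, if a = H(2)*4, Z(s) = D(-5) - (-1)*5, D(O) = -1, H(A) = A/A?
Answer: 26326/7 ≈ 3760.9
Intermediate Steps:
H(A) = 1
Z(s) = 4 (Z(s) = -1 - (-1)*5 = -1 - 1*(-5) = -1 + 5 = 4)
c = 6/7 (c = -3*(-2)/7 = -⅐*(-6) = 6/7 ≈ 0.85714)
a = 4 (a = 1*4 = 4)
c + ((a*Z(6))*5)*47 = 6/7 + ((4*4)*5)*47 = 6/7 + (16*5)*47 = 6/7 + 80*47 = 6/7 + 3760 = 26326/7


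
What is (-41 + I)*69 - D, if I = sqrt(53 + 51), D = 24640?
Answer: -27469 + 138*sqrt(26) ≈ -26765.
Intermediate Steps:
I = 2*sqrt(26) (I = sqrt(104) = 2*sqrt(26) ≈ 10.198)
(-41 + I)*69 - D = (-41 + 2*sqrt(26))*69 - 1*24640 = (-2829 + 138*sqrt(26)) - 24640 = -27469 + 138*sqrt(26)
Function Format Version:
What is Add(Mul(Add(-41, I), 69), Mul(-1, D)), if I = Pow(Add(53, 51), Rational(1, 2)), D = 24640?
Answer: Add(-27469, Mul(138, Pow(26, Rational(1, 2)))) ≈ -26765.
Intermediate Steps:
I = Mul(2, Pow(26, Rational(1, 2))) (I = Pow(104, Rational(1, 2)) = Mul(2, Pow(26, Rational(1, 2))) ≈ 10.198)
Add(Mul(Add(-41, I), 69), Mul(-1, D)) = Add(Mul(Add(-41, Mul(2, Pow(26, Rational(1, 2)))), 69), Mul(-1, 24640)) = Add(Add(-2829, Mul(138, Pow(26, Rational(1, 2)))), -24640) = Add(-27469, Mul(138, Pow(26, Rational(1, 2))))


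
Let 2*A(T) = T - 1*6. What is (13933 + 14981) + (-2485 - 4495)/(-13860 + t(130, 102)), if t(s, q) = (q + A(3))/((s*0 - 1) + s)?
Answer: 34462994482/1191893 ≈ 28915.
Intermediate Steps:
A(T) = -3 + T/2 (A(T) = (T - 1*6)/2 = (T - 6)/2 = (-6 + T)/2 = -3 + T/2)
t(s, q) = (-3/2 + q)/(-1 + s) (t(s, q) = (q + (-3 + (1/2)*3))/((s*0 - 1) + s) = (q + (-3 + 3/2))/((0 - 1) + s) = (q - 3/2)/(-1 + s) = (-3/2 + q)/(-1 + s))
(13933 + 14981) + (-2485 - 4495)/(-13860 + t(130, 102)) = (13933 + 14981) + (-2485 - 4495)/(-13860 + (-3/2 + 102)/(-1 + 130)) = 28914 - 6980/(-13860 + (201/2)/129) = 28914 - 6980/(-13860 + (1/129)*(201/2)) = 28914 - 6980/(-13860 + 67/86) = 28914 - 6980/(-1191893/86) = 28914 - 6980*(-86/1191893) = 28914 + 600280/1191893 = 34462994482/1191893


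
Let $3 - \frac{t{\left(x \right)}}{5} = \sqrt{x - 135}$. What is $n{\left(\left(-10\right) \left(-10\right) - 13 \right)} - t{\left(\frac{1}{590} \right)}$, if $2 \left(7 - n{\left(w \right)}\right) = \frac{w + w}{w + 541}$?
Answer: $- \frac{5111}{628} + \frac{i \sqrt{46992910}}{118} \approx -8.1385 + 58.094 i$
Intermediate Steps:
$t{\left(x \right)} = 15 - 5 \sqrt{-135 + x}$ ($t{\left(x \right)} = 15 - 5 \sqrt{x - 135} = 15 - 5 \sqrt{-135 + x}$)
$n{\left(w \right)} = 7 - \frac{w}{541 + w}$ ($n{\left(w \right)} = 7 - \frac{\left(w + w\right) \frac{1}{w + 541}}{2} = 7 - \frac{2 w \frac{1}{541 + w}}{2} = 7 - \frac{w}{541 + w}$)
$n{\left(\left(-10\right) \left(-10\right) - 13 \right)} - t{\left(\frac{1}{590} \right)} = \frac{3787 + 6 \left(\left(-10\right) \left(-10\right) - 13\right)}{541 - -87} - \left(15 - 5 \sqrt{-135 + \frac{1}{590}}\right) = \frac{3787 + 6 \left(100 - 13\right)}{541 + \left(100 - 13\right)} - \left(15 - 5 \sqrt{-135 + \frac{1}{590}}\right) = \frac{3787 + 6 \cdot 87}{541 + 87} - \left(15 - 5 \sqrt{- \frac{79649}{590}}\right) = \frac{3787 + 522}{628} - \left(15 - 5 \frac{i \sqrt{46992910}}{590}\right) = \frac{1}{628} \cdot 4309 - \left(15 - \frac{i \sqrt{46992910}}{118}\right) = \frac{4309}{628} - \left(15 - \frac{i \sqrt{46992910}}{118}\right) = - \frac{5111}{628} + \frac{i \sqrt{46992910}}{118}$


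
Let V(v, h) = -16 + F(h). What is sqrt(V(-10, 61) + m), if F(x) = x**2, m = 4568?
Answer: sqrt(8273) ≈ 90.956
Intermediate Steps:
V(v, h) = -16 + h**2
sqrt(V(-10, 61) + m) = sqrt((-16 + 61**2) + 4568) = sqrt((-16 + 3721) + 4568) = sqrt(3705 + 4568) = sqrt(8273)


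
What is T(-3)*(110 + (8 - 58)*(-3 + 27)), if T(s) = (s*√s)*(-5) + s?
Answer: 3270 - 16350*I*√3 ≈ 3270.0 - 28319.0*I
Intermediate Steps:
T(s) = s - 5*s^(3/2) (T(s) = s^(3/2)*(-5) + s = -5*s^(3/2) + s = s - 5*s^(3/2))
T(-3)*(110 + (8 - 58)*(-3 + 27)) = (-3 - (-15)*I*√3)*(110 + (8 - 58)*(-3 + 27)) = (-3 - (-15)*I*√3)*(110 - 50*24) = (-3 + 15*I*√3)*(110 - 1200) = (-3 + 15*I*√3)*(-1090) = 3270 - 16350*I*√3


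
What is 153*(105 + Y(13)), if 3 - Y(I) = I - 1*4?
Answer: 15147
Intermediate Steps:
Y(I) = 7 - I (Y(I) = 3 - (I - 1*4) = 3 - (I - 4) = 3 - (-4 + I) = 3 + (4 - I) = 7 - I)
153*(105 + Y(13)) = 153*(105 + (7 - 1*13)) = 153*(105 + (7 - 13)) = 153*(105 - 6) = 153*99 = 15147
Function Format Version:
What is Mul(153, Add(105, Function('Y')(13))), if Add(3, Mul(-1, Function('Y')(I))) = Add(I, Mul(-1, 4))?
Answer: 15147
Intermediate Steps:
Function('Y')(I) = Add(7, Mul(-1, I)) (Function('Y')(I) = Add(3, Mul(-1, Add(I, Mul(-1, 4)))) = Add(3, Mul(-1, Add(I, -4))) = Add(3, Mul(-1, Add(-4, I))) = Add(3, Add(4, Mul(-1, I))) = Add(7, Mul(-1, I)))
Mul(153, Add(105, Function('Y')(13))) = Mul(153, Add(105, Add(7, Mul(-1, 13)))) = Mul(153, Add(105, Add(7, -13))) = Mul(153, Add(105, -6)) = Mul(153, 99) = 15147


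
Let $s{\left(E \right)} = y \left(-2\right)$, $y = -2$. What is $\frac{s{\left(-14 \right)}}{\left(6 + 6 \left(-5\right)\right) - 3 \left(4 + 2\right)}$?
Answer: $- \frac{2}{21} \approx -0.095238$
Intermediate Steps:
$s{\left(E \right)} = 4$ ($s{\left(E \right)} = \left(-2\right) \left(-2\right) = 4$)
$\frac{s{\left(-14 \right)}}{\left(6 + 6 \left(-5\right)\right) - 3 \left(4 + 2\right)} = \frac{1}{\left(6 + 6 \left(-5\right)\right) - 3 \left(4 + 2\right)} 4 = \frac{1}{\left(6 - 30\right) - 18} \cdot 4 = \frac{1}{-24 - 18} \cdot 4 = \frac{1}{-42} \cdot 4 = \left(- \frac{1}{42}\right) 4 = - \frac{2}{21}$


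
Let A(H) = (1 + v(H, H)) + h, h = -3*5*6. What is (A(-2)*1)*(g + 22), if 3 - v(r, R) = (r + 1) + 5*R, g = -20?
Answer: -150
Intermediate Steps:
v(r, R) = 2 - r - 5*R (v(r, R) = 3 - ((r + 1) + 5*R) = 3 - ((1 + r) + 5*R) = 3 - (1 + r + 5*R) = 3 + (-1 - r - 5*R) = 2 - r - 5*R)
h = -90 (h = -15*6 = -90)
A(H) = -87 - 6*H (A(H) = (1 + (2 - H - 5*H)) - 90 = (1 + (2 - 6*H)) - 90 = (3 - 6*H) - 90 = -87 - 6*H)
(A(-2)*1)*(g + 22) = ((-87 - 6*(-2))*1)*(-20 + 22) = ((-87 + 12)*1)*2 = -75*1*2 = -75*2 = -150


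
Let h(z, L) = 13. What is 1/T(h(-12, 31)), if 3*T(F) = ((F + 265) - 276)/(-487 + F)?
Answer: -711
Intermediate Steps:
T(F) = (-11 + F)/(3*(-487 + F)) (T(F) = (((F + 265) - 276)/(-487 + F))/3 = (((265 + F) - 276)/(-487 + F))/3 = ((-11 + F)/(-487 + F))/3 = (-11 + F)/(3*(-487 + F)))
1/T(h(-12, 31)) = 1/((-11 + 13)/(3*(-487 + 13))) = 1/((⅓)*2/(-474)) = 1/((⅓)*(-1/474)*2) = 1/(-1/711) = -711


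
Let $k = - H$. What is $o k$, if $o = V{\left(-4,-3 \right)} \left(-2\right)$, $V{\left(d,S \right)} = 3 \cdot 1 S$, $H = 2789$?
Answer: $-50202$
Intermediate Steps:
$k = -2789$ ($k = \left(-1\right) 2789 = -2789$)
$V{\left(d,S \right)} = 3 S$
$o = 18$ ($o = 3 \left(-3\right) \left(-2\right) = \left(-9\right) \left(-2\right) = 18$)
$o k = 18 \left(-2789\right) = -50202$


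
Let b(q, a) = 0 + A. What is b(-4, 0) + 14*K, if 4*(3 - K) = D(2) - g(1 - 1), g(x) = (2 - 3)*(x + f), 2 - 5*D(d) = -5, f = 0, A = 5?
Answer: 421/10 ≈ 42.100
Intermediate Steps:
D(d) = 7/5 (D(d) = 2/5 - 1/5*(-5) = 2/5 + 1 = 7/5)
g(x) = -x (g(x) = (2 - 3)*(x + 0) = -x)
b(q, a) = 5 (b(q, a) = 0 + 5 = 5)
K = 53/20 (K = 3 - (7/5 - (-1)*(1 - 1))/4 = 3 - (7/5 - (-1)*0)/4 = 3 - (7/5 - 1*0)/4 = 3 - (7/5 + 0)/4 = 3 - 1/4*7/5 = 3 - 7/20 = 53/20 ≈ 2.6500)
b(-4, 0) + 14*K = 5 + 14*(53/20) = 5 + 371/10 = 421/10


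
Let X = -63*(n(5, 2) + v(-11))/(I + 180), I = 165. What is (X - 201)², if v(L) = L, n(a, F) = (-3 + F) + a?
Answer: 527529024/13225 ≈ 39889.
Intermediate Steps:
n(a, F) = -3 + F + a
X = 147/115 (X = -63*((-3 + 2 + 5) - 11)/(165 + 180) = -63/(345/(4 - 11)) = -63/(345/(-7)) = -63/(345*(-⅐)) = -63/(-345/7) = -63*(-7/345) = 147/115 ≈ 1.2783)
(X - 201)² = (147/115 - 201)² = (-22968/115)² = 527529024/13225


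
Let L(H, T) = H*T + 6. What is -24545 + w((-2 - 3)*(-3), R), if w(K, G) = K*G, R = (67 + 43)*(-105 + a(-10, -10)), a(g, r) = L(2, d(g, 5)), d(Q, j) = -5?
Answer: -204395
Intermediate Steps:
L(H, T) = 6 + H*T
a(g, r) = -4 (a(g, r) = 6 + 2*(-5) = 6 - 10 = -4)
R = -11990 (R = (67 + 43)*(-105 - 4) = 110*(-109) = -11990)
w(K, G) = G*K
-24545 + w((-2 - 3)*(-3), R) = -24545 - 11990*(-2 - 3)*(-3) = -24545 - (-59950)*(-3) = -24545 - 11990*15 = -24545 - 179850 = -204395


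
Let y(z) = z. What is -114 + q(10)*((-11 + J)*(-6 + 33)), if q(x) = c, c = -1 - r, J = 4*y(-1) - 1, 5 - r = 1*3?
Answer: 1182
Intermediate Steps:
r = 2 (r = 5 - 3 = 2)
J = -5 (J = 4*(-1) - 1 = -4 - 1 = -5)
c = -3 (c = -1 - 1*2 = -1 - 2 = -3)
q(x) = -3
-114 + q(10)*((-11 + J)*(-6 + 33)) = -114 - 3*(-11 - 5)*(-6 + 33) = -114 - (-48)*27 = -114 - 3*(-432) = -114 + 1296 = 1182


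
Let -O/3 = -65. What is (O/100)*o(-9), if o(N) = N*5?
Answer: -351/4 ≈ -87.750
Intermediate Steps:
o(N) = 5*N
O = 195 (O = -3*(-65) = 195)
(O/100)*o(-9) = (195/100)*(5*(-9)) = ((1/100)*195)*(-45) = (39/20)*(-45) = -351/4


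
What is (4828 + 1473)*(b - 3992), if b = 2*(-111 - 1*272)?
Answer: -29980158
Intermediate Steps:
b = -766 (b = 2*(-111 - 272) = 2*(-383) = -766)
(4828 + 1473)*(b - 3992) = (4828 + 1473)*(-766 - 3992) = 6301*(-4758) = -29980158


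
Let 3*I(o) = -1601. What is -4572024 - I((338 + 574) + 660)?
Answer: -13714471/3 ≈ -4.5715e+6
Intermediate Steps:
I(o) = -1601/3 (I(o) = (⅓)*(-1601) = -1601/3)
-4572024 - I((338 + 574) + 660) = -4572024 - 1*(-1601/3) = -4572024 + 1601/3 = -13714471/3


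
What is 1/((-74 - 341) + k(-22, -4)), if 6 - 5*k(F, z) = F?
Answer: -5/2047 ≈ -0.0024426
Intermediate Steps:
k(F, z) = 6/5 - F/5
1/((-74 - 341) + k(-22, -4)) = 1/((-74 - 341) + (6/5 - 1/5*(-22))) = 1/(-415 + (6/5 + 22/5)) = 1/(-415 + 28/5) = 1/(-2047/5) = -5/2047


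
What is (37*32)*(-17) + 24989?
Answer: 4861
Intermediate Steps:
(37*32)*(-17) + 24989 = 1184*(-17) + 24989 = -20128 + 24989 = 4861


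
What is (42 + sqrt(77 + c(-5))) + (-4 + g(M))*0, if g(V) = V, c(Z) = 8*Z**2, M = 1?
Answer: 42 + sqrt(277) ≈ 58.643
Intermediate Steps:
(42 + sqrt(77 + c(-5))) + (-4 + g(M))*0 = (42 + sqrt(77 + 8*(-5)**2)) + (-4 + 1)*0 = (42 + sqrt(77 + 8*25)) - 3*0 = (42 + sqrt(77 + 200)) + 0 = (42 + sqrt(277)) + 0 = 42 + sqrt(277)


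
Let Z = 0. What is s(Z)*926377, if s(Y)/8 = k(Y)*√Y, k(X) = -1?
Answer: 0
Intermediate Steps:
s(Y) = -8*√Y (s(Y) = 8*(-√Y) = -8*√Y)
s(Z)*926377 = -8*√0*926377 = -8*0*926377 = 0*926377 = 0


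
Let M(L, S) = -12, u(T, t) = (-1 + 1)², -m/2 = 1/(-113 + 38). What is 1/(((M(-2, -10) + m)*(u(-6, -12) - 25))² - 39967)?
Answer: 9/446701 ≈ 2.0148e-5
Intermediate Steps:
m = 2/75 (m = -2/(-113 + 38) = -2/(-75) = -2*(-1/75) = 2/75 ≈ 0.026667)
u(T, t) = 0 (u(T, t) = 0² = 0)
1/(((M(-2, -10) + m)*(u(-6, -12) - 25))² - 39967) = 1/(((-12 + 2/75)*(0 - 25))² - 39967) = 1/((-898/75*(-25))² - 39967) = 1/((898/3)² - 39967) = 1/(806404/9 - 39967) = 1/(446701/9) = 9/446701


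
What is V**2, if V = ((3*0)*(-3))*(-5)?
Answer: 0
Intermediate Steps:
V = 0 (V = (0*(-3))*(-5) = 0*(-5) = 0)
V**2 = 0**2 = 0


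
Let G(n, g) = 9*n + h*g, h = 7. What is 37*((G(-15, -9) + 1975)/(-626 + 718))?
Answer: 65749/92 ≈ 714.66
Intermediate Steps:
G(n, g) = 7*g + 9*n (G(n, g) = 9*n + 7*g = 7*g + 9*n)
37*((G(-15, -9) + 1975)/(-626 + 718)) = 37*(((7*(-9) + 9*(-15)) + 1975)/(-626 + 718)) = 37*(((-63 - 135) + 1975)/92) = 37*((-198 + 1975)*(1/92)) = 37*(1777*(1/92)) = 37*(1777/92) = 65749/92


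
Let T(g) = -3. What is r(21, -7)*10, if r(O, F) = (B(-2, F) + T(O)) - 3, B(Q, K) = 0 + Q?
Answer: -80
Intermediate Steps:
B(Q, K) = Q
r(O, F) = -8 (r(O, F) = (-2 - 3) - 3 = -5 - 3 = -8)
r(21, -7)*10 = -8*10 = -80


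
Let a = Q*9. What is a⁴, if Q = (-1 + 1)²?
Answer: 0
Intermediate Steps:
Q = 0 (Q = 0² = 0)
a = 0 (a = 0*9 = 0)
a⁴ = 0⁴ = 0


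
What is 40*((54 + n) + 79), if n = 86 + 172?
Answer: 15640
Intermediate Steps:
n = 258
40*((54 + n) + 79) = 40*((54 + 258) + 79) = 40*(312 + 79) = 40*391 = 15640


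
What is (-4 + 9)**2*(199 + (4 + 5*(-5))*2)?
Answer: 3925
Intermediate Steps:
(-4 + 9)**2*(199 + (4 + 5*(-5))*2) = 5**2*(199 + (4 - 25)*2) = 25*(199 - 21*2) = 25*(199 - 42) = 25*157 = 3925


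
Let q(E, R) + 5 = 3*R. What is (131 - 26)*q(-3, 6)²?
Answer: 17745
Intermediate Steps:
q(E, R) = -5 + 3*R
(131 - 26)*q(-3, 6)² = (131 - 26)*(-5 + 3*6)² = 105*(-5 + 18)² = 105*13² = 105*169 = 17745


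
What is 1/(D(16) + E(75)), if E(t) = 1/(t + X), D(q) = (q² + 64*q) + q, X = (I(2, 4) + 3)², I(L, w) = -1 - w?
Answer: 79/102385 ≈ 0.00077160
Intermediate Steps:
X = 4 (X = ((-1 - 1*4) + 3)² = ((-1 - 4) + 3)² = (-5 + 3)² = (-2)² = 4)
D(q) = q² + 65*q
E(t) = 1/(4 + t) (E(t) = 1/(t + 4) = 1/(4 + t))
1/(D(16) + E(75)) = 1/(16*(65 + 16) + 1/(4 + 75)) = 1/(16*81 + 1/79) = 1/(1296 + 1/79) = 1/(102385/79) = 79/102385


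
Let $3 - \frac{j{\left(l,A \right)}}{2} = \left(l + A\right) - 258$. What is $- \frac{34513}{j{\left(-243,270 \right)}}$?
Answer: $- \frac{34513}{468} \approx -73.746$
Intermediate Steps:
$j{\left(l,A \right)} = 522 - 2 A - 2 l$ ($j{\left(l,A \right)} = 6 - 2 \left(\left(l + A\right) - 258\right) = 6 - 2 \left(\left(A + l\right) - 258\right) = 6 - 2 \left(-258 + A + l\right) = 6 - \left(-516 + 2 A + 2 l\right) = 522 - 2 A - 2 l$)
$- \frac{34513}{j{\left(-243,270 \right)}} = - \frac{34513}{522 - 540 - -486} = - \frac{34513}{522 - 540 + 486} = - \frac{34513}{468}$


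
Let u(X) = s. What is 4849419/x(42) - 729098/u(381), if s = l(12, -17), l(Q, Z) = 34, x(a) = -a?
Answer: -32583727/238 ≈ -1.3691e+5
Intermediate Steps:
s = 34
u(X) = 34
4849419/x(42) - 729098/u(381) = 4849419/((-1*42)) - 729098/34 = 4849419/(-42) - 729098*1/34 = 4849419*(-1/42) - 364549/17 = -1616473/14 - 364549/17 = -32583727/238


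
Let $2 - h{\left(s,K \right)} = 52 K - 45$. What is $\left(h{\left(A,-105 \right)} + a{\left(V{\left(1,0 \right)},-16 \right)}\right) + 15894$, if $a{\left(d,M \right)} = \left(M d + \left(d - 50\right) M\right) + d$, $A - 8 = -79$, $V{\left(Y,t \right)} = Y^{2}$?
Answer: $22170$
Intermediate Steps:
$A = -71$ ($A = 8 - 79 = -71$)
$a{\left(d,M \right)} = d + M d + M \left(-50 + d\right)$ ($a{\left(d,M \right)} = \left(M d + \left(-50 + d\right) M\right) + d = \left(M d + M \left(-50 + d\right)\right) + d = d + M d + M \left(-50 + d\right)$)
$h{\left(s,K \right)} = 47 - 52 K$ ($h{\left(s,K \right)} = 2 - \left(52 K - 45\right) = 2 - \left(-45 + 52 K\right) = 47 - 52 K$)
$\left(h{\left(A,-105 \right)} + a{\left(V{\left(1,0 \right)},-16 \right)}\right) + 15894 = \left(\left(47 - -5460\right) + \left(1^{2} - -800 + 2 \left(-16\right) 1^{2}\right)\right) + 15894 = \left(\left(47 + 5460\right) + \left(1 + 800 + 2 \left(-16\right) 1\right)\right) + 15894 = \left(5507 + \left(1 + 800 - 32\right)\right) + 15894 = \left(5507 + 769\right) + 15894 = 6276 + 15894 = 22170$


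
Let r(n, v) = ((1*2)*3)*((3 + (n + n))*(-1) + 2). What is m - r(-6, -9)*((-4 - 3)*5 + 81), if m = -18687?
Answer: -21723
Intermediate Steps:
r(n, v) = -6 - 12*n (r(n, v) = (2*3)*((3 + 2*n)*(-1) + 2) = 6*((-3 - 2*n) + 2) = 6*(-1 - 2*n) = -6 - 12*n)
m - r(-6, -9)*((-4 - 3)*5 + 81) = -18687 - (-6 - 12*(-6))*((-4 - 3)*5 + 81) = -18687 - (-6 + 72)*(-7*5 + 81) = -18687 - 66*(-35 + 81) = -18687 - 66*46 = -18687 - 1*3036 = -18687 - 3036 = -21723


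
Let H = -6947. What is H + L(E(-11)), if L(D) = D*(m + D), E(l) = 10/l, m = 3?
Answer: -840817/121 ≈ -6948.9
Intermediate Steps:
L(D) = D*(3 + D)
H + L(E(-11)) = -6947 + (10/(-11))*(3 + 10/(-11)) = -6947 + (10*(-1/11))*(3 + 10*(-1/11)) = -6947 - 10*(3 - 10/11)/11 = -6947 - 10/11*23/11 = -6947 - 230/121 = -840817/121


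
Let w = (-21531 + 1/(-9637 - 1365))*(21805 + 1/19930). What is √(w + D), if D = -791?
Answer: I*√5643115169428040074762945/109634930 ≈ 21668.0*I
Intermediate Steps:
w = -102943572121624013/219269860 (w = (-21531 + 1/(-11002))*(21805 + 1/19930) = (-21531 - 1/11002)*(434573651/19930) = -236884063/11002*434573651/19930 = -102943572121624013/219269860 ≈ -4.6948e+8)
√(w + D) = √(-102943572121624013/219269860 - 791) = √(-102943745564083273/219269860) = I*√5643115169428040074762945/109634930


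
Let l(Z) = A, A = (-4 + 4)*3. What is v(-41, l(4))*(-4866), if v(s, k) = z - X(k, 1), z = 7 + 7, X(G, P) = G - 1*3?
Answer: -82722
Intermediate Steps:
A = 0 (A = 0*3 = 0)
X(G, P) = -3 + G (X(G, P) = G - 3 = -3 + G)
z = 14
l(Z) = 0
v(s, k) = 17 - k (v(s, k) = 14 - (-3 + k) = 14 + (3 - k) = 17 - k)
v(-41, l(4))*(-4866) = (17 - 1*0)*(-4866) = (17 + 0)*(-4866) = 17*(-4866) = -82722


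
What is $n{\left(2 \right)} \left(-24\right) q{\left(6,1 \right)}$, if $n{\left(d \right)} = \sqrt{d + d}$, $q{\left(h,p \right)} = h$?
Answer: $-288$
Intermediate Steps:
$n{\left(d \right)} = \sqrt{2} \sqrt{d}$ ($n{\left(d \right)} = \sqrt{2 d} = \sqrt{2} \sqrt{d}$)
$n{\left(2 \right)} \left(-24\right) q{\left(6,1 \right)} = \sqrt{2} \sqrt{2} \left(-24\right) 6 = 2 \left(-24\right) 6 = \left(-48\right) 6 = -288$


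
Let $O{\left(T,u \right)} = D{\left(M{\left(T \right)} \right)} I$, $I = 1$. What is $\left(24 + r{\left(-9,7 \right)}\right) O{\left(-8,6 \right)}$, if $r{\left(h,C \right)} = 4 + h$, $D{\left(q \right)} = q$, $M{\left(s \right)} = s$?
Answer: $-152$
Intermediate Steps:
$O{\left(T,u \right)} = T$ ($O{\left(T,u \right)} = T 1 = T$)
$\left(24 + r{\left(-9,7 \right)}\right) O{\left(-8,6 \right)} = \left(24 + \left(4 - 9\right)\right) \left(-8\right) = \left(24 - 5\right) \left(-8\right) = 19 \left(-8\right) = -152$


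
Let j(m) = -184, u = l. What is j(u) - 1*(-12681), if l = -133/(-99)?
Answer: 12497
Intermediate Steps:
l = 133/99 (l = -133*(-1/99) = 133/99 ≈ 1.3434)
u = 133/99 ≈ 1.3434
j(u) - 1*(-12681) = -184 - 1*(-12681) = -184 + 12681 = 12497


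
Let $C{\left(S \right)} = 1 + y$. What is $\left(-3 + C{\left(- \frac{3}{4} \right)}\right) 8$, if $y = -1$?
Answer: $-24$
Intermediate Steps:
$C{\left(S \right)} = 0$ ($C{\left(S \right)} = 1 - 1 = 0$)
$\left(-3 + C{\left(- \frac{3}{4} \right)}\right) 8 = \left(-3 + 0\right) 8 = \left(-3\right) 8 = -24$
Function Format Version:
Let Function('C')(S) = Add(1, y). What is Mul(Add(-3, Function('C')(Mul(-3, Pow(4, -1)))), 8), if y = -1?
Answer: -24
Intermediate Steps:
Function('C')(S) = 0 (Function('C')(S) = Add(1, -1) = 0)
Mul(Add(-3, Function('C')(Mul(-3, Pow(4, -1)))), 8) = Mul(Add(-3, 0), 8) = Mul(-3, 8) = -24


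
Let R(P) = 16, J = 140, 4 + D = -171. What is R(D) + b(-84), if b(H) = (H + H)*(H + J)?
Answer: -9392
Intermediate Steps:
D = -175 (D = -4 - 171 = -175)
b(H) = 2*H*(140 + H) (b(H) = (H + H)*(H + 140) = (2*H)*(140 + H) = 2*H*(140 + H))
R(D) + b(-84) = 16 + 2*(-84)*(140 - 84) = 16 + 2*(-84)*56 = 16 - 9408 = -9392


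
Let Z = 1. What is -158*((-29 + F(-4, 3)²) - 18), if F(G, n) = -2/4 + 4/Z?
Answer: 10981/2 ≈ 5490.5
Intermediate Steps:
F(G, n) = 7/2 (F(G, n) = -2/4 + 4/1 = -2*¼ + 4*1 = -½ + 4 = 7/2)
-158*((-29 + F(-4, 3)²) - 18) = -158*((-29 + (7/2)²) - 18) = -158*((-29 + 49/4) - 18) = -158*(-67/4 - 18) = -158*(-139/4) = 10981/2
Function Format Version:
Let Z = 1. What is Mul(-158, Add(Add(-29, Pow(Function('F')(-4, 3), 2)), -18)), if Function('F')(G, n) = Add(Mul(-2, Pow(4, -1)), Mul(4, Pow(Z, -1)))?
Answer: Rational(10981, 2) ≈ 5490.5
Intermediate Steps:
Function('F')(G, n) = Rational(7, 2) (Function('F')(G, n) = Add(Mul(-2, Pow(4, -1)), Mul(4, Pow(1, -1))) = Add(Mul(-2, Rational(1, 4)), Mul(4, 1)) = Add(Rational(-1, 2), 4) = Rational(7, 2))
Mul(-158, Add(Add(-29, Pow(Function('F')(-4, 3), 2)), -18)) = Mul(-158, Add(Add(-29, Pow(Rational(7, 2), 2)), -18)) = Mul(-158, Add(Add(-29, Rational(49, 4)), -18)) = Mul(-158, Add(Rational(-67, 4), -18)) = Mul(-158, Rational(-139, 4)) = Rational(10981, 2)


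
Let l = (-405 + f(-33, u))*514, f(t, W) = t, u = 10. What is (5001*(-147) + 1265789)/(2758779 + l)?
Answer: 530642/2533647 ≈ 0.20944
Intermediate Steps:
l = -225132 (l = (-405 - 33)*514 = -438*514 = -225132)
(5001*(-147) + 1265789)/(2758779 + l) = (5001*(-147) + 1265789)/(2758779 - 225132) = (-735147 + 1265789)/2533647 = 530642*(1/2533647) = 530642/2533647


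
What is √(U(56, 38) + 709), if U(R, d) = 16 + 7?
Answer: 2*√183 ≈ 27.056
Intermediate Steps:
U(R, d) = 23
√(U(56, 38) + 709) = √(23 + 709) = √732 = 2*√183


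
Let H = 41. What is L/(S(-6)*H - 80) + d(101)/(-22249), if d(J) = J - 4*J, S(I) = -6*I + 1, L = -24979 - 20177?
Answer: -334746811/10657271 ≈ -31.410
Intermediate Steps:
L = -45156
S(I) = 1 - 6*I
d(J) = -3*J
L/(S(-6)*H - 80) + d(101)/(-22249) = -45156/((1 - 6*(-6))*41 - 80) - 3*101/(-22249) = -45156/((1 + 36)*41 - 80) - 303*(-1/22249) = -45156/(37*41 - 80) + 303/22249 = -45156/(1517 - 80) + 303/22249 = -45156/1437 + 303/22249 = -45156*1/1437 + 303/22249 = -15052/479 + 303/22249 = -334746811/10657271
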